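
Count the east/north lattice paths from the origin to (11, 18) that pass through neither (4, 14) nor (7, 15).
Number of paths = 28046850

Inclusion–exclusion. Total paths: C(29, 11) = 34597290. Through P₁: C(18, 4)·C(11, 7) = 1009800. Through P₂: C(22, 7)·C(7, 4) = 5969040. Since P₁ is strictly southwest of P₂, a monotone path through both must visit P₁ then P₂; paths through both = C(18, 4)·C(4, 3)·C(7, 4) = 428400. Avoid both = 34597290 − 1009800 − 5969040 + 428400 = 28046850.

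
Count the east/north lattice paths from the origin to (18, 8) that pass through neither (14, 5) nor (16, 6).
Number of paths = 916921

Inclusion–exclusion. Total paths: C(26, 18) = 1562275. Through P₁: C(19, 14)·C(7, 4) = 406980. Through P₂: C(22, 16)·C(4, 2) = 447678. Since P₁ is strictly southwest of P₂, a monotone path through both must visit P₁ then P₂; paths through both = C(19, 14)·C(3, 2)·C(4, 2) = 209304. Avoid both = 1562275 − 406980 − 447678 + 209304 = 916921.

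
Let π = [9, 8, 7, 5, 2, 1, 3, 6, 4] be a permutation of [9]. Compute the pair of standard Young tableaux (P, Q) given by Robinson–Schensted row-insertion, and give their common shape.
P = [1, 3, 4] / [2, 6] / [5] / [7] / [8] / [9];  Q = [1, 7, 8] / [2, 9] / [3] / [4] / [5] / [6];  common shape = (3, 2, 1, 1, 1, 1)

Row-insert the values π_1, π_2, … into P one at a time, bumping the leftmost entry strictly greater than the inserted value down to the next row. The recording tableau Q records, in position (i, j), the step at which that cell was added to P.
  Insert 9 (step 1): P = [9];  Q = [1]
  Insert 8 (step 2): P = [8] / [9];  Q = [1] / [2]
  Insert 7 (step 3): P = [7] / [8] / [9];  Q = [1] / [2] / [3]
  Insert 5 (step 4): P = [5] / [7] / [8] / [9];  Q = [1] / [2] / [3] / [4]
  Insert 2 (step 5): P = [2] / [5] / [7] / [8] / [9];  Q = [1] / [2] / [3] / [4] / [5]
  Insert 1 (step 6): P = [1] / [2] / [5] / [7] / [8] / [9];  Q = [1] / [2] / [3] / [4] / [5] / [6]
  Insert 3 (step 7): P = [1, 3] / [2] / [5] / [7] / [8] / [9];  Q = [1, 7] / [2] / [3] / [4] / [5] / [6]
  Insert 6 (step 8): P = [1, 3, 6] / [2] / [5] / [7] / [8] / [9];  Q = [1, 7, 8] / [2] / [3] / [4] / [5] / [6]
  Insert 4 (step 9): P = [1, 3, 4] / [2, 6] / [5] / [7] / [8] / [9];  Q = [1, 7, 8] / [2, 9] / [3] / [4] / [5] / [6]
Final shape: (3, 2, 1, 1, 1, 1).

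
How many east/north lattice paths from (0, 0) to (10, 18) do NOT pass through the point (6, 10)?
Number of paths = 9159150

Total paths from (0, 0) to (10, 18): C(28, 10) = 13123110. Paths through (6, 10): (paths (0, 0) → (6, 10)) × (paths (6, 10) → (10, 18)) = C(16, 6) · C(12, 4) = 8008 · 495 = 3963960. Avoidance count = 13123110 − 3963960 = 9159150.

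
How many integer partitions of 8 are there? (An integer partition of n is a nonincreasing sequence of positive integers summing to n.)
p(8) = 22

List all partitions of 8: 8, 7+1, 6+2, 6+1+1, 5+3, 5+2+1, 5+1+1+1, 4+4, 4+3+1, 4+2+2, 4+2+1+1, 4+1+1+1+1, 3+3+2, 3+3+1+1, 3+2+2+1, 3+2+1+1+1, 3+1+1+1+1+1, 2+2+2+2, 2+2+2+1+1, 2+2+1+1+1+1, 2+1+1+1+1+1+1, 1+1+1+1+1+1+1+1. Counting them gives p(8) = 22.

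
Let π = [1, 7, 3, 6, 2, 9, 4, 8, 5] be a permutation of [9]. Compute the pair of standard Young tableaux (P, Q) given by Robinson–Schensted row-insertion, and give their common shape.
P = [1, 2, 4, 5] / [3, 6, 8] / [7, 9];  Q = [1, 2, 4, 6] / [3, 7, 8] / [5, 9];  common shape = (4, 3, 2)

Row-insert the values π_1, π_2, … into P one at a time, bumping the leftmost entry strictly greater than the inserted value down to the next row. The recording tableau Q records, in position (i, j), the step at which that cell was added to P.
  Insert 1 (step 1): P = [1];  Q = [1]
  Insert 7 (step 2): P = [1, 7];  Q = [1, 2]
  Insert 3 (step 3): P = [1, 3] / [7];  Q = [1, 2] / [3]
  Insert 6 (step 4): P = [1, 3, 6] / [7];  Q = [1, 2, 4] / [3]
  Insert 2 (step 5): P = [1, 2, 6] / [3] / [7];  Q = [1, 2, 4] / [3] / [5]
  Insert 9 (step 6): P = [1, 2, 6, 9] / [3] / [7];  Q = [1, 2, 4, 6] / [3] / [5]
  Insert 4 (step 7): P = [1, 2, 4, 9] / [3, 6] / [7];  Q = [1, 2, 4, 6] / [3, 7] / [5]
  Insert 8 (step 8): P = [1, 2, 4, 8] / [3, 6, 9] / [7];  Q = [1, 2, 4, 6] / [3, 7, 8] / [5]
  Insert 5 (step 9): P = [1, 2, 4, 5] / [3, 6, 8] / [7, 9];  Q = [1, 2, 4, 6] / [3, 7, 8] / [5, 9]
Final shape: (4, 3, 2).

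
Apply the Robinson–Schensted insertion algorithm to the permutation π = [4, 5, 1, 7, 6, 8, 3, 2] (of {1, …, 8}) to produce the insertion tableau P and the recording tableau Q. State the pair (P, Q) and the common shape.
P = [1, 2, 6, 8] / [3, 5] / [4] / [7];  Q = [1, 2, 4, 6] / [3, 5] / [7] / [8];  common shape = (4, 2, 1, 1)

Row-insert the values π_1, π_2, … into P one at a time, bumping the leftmost entry strictly greater than the inserted value down to the next row. The recording tableau Q records, in position (i, j), the step at which that cell was added to P.
  Insert 4 (step 1): P = [4];  Q = [1]
  Insert 5 (step 2): P = [4, 5];  Q = [1, 2]
  Insert 1 (step 3): P = [1, 5] / [4];  Q = [1, 2] / [3]
  Insert 7 (step 4): P = [1, 5, 7] / [4];  Q = [1, 2, 4] / [3]
  Insert 6 (step 5): P = [1, 5, 6] / [4, 7];  Q = [1, 2, 4] / [3, 5]
  Insert 8 (step 6): P = [1, 5, 6, 8] / [4, 7];  Q = [1, 2, 4, 6] / [3, 5]
  Insert 3 (step 7): P = [1, 3, 6, 8] / [4, 5] / [7];  Q = [1, 2, 4, 6] / [3, 5] / [7]
  Insert 2 (step 8): P = [1, 2, 6, 8] / [3, 5] / [4] / [7];  Q = [1, 2, 4, 6] / [3, 5] / [7] / [8]
Final shape: (4, 2, 1, 1).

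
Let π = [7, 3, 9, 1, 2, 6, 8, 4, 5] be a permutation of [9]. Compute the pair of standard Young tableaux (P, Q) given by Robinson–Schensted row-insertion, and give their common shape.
P = [1, 2, 4, 5] / [3, 6, 8] / [7, 9];  Q = [1, 3, 6, 7] / [2, 5, 9] / [4, 8];  common shape = (4, 3, 2)

Row-insert the values π_1, π_2, … into P one at a time, bumping the leftmost entry strictly greater than the inserted value down to the next row. The recording tableau Q records, in position (i, j), the step at which that cell was added to P.
  Insert 7 (step 1): P = [7];  Q = [1]
  Insert 3 (step 2): P = [3] / [7];  Q = [1] / [2]
  Insert 9 (step 3): P = [3, 9] / [7];  Q = [1, 3] / [2]
  Insert 1 (step 4): P = [1, 9] / [3] / [7];  Q = [1, 3] / [2] / [4]
  Insert 2 (step 5): P = [1, 2] / [3, 9] / [7];  Q = [1, 3] / [2, 5] / [4]
  Insert 6 (step 6): P = [1, 2, 6] / [3, 9] / [7];  Q = [1, 3, 6] / [2, 5] / [4]
  Insert 8 (step 7): P = [1, 2, 6, 8] / [3, 9] / [7];  Q = [1, 3, 6, 7] / [2, 5] / [4]
  Insert 4 (step 8): P = [1, 2, 4, 8] / [3, 6] / [7, 9];  Q = [1, 3, 6, 7] / [2, 5] / [4, 8]
  Insert 5 (step 9): P = [1, 2, 4, 5] / [3, 6, 8] / [7, 9];  Q = [1, 3, 6, 7] / [2, 5, 9] / [4, 8]
Final shape: (4, 3, 2).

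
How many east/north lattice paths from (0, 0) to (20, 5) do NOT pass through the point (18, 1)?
Number of paths = 52845

Total paths from (0, 0) to (20, 5): C(25, 20) = 53130. Paths through (18, 1): (paths (0, 0) → (18, 1)) × (paths (18, 1) → (20, 5)) = C(19, 18) · C(6, 2) = 19 · 15 = 285. Avoidance count = 53130 − 285 = 52845.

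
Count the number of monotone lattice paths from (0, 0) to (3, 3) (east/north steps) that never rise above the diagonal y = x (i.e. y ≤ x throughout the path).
Number of paths = 5

By the reflection principle (André's argument), the number of monotone paths to (3, 3) with n ≤ m that never go above y = x is C(6, 3) − C(6, 4) = 20 − 15 = 5.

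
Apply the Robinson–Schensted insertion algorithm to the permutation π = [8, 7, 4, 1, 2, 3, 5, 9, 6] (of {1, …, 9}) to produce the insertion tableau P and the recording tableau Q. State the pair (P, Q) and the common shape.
P = [1, 2, 3, 5, 6] / [4, 9] / [7] / [8];  Q = [1, 5, 6, 7, 8] / [2, 9] / [3] / [4];  common shape = (5, 2, 1, 1)

Row-insert the values π_1, π_2, … into P one at a time, bumping the leftmost entry strictly greater than the inserted value down to the next row. The recording tableau Q records, in position (i, j), the step at which that cell was added to P.
  Insert 8 (step 1): P = [8];  Q = [1]
  Insert 7 (step 2): P = [7] / [8];  Q = [1] / [2]
  Insert 4 (step 3): P = [4] / [7] / [8];  Q = [1] / [2] / [3]
  Insert 1 (step 4): P = [1] / [4] / [7] / [8];  Q = [1] / [2] / [3] / [4]
  Insert 2 (step 5): P = [1, 2] / [4] / [7] / [8];  Q = [1, 5] / [2] / [3] / [4]
  Insert 3 (step 6): P = [1, 2, 3] / [4] / [7] / [8];  Q = [1, 5, 6] / [2] / [3] / [4]
  Insert 5 (step 7): P = [1, 2, 3, 5] / [4] / [7] / [8];  Q = [1, 5, 6, 7] / [2] / [3] / [4]
  Insert 9 (step 8): P = [1, 2, 3, 5, 9] / [4] / [7] / [8];  Q = [1, 5, 6, 7, 8] / [2] / [3] / [4]
  Insert 6 (step 9): P = [1, 2, 3, 5, 6] / [4, 9] / [7] / [8];  Q = [1, 5, 6, 7, 8] / [2, 9] / [3] / [4]
Final shape: (5, 2, 1, 1).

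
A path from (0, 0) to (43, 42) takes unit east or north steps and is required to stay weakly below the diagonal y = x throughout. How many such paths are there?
Number of paths = 150853479205085351660700

By the reflection principle (André's argument), the number of monotone paths to (43, 42) with n ≤ m that never go above y = x is C(85, 43) − C(85, 44) = 3318776542511877736535400 − 3167923063306792384874700 = 150853479205085351660700.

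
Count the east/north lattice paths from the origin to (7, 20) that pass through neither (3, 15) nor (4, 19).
Number of paths = 766114

Inclusion–exclusion. Total paths: C(27, 7) = 888030. Through P₁: C(18, 3)·C(9, 4) = 102816. Through P₂: C(23, 4)·C(4, 3) = 35420. Since P₁ is strictly southwest of P₂, a monotone path through both must visit P₁ then P₂; paths through both = C(18, 3)·C(5, 1)·C(4, 3) = 16320. Avoid both = 888030 − 102816 − 35420 + 16320 = 766114.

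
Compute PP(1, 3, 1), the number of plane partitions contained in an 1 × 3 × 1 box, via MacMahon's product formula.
PP(1, 3, 1) = 4

Evaluate the triple product over i = 1..1, j = 1..3, k = 1..1. The factors are (2/1) · (3/2) · (4/3). The numerators and denominators telescope so the product is an integer; carrying out the multiplication exactly gives PP(1, 3, 1) = 4.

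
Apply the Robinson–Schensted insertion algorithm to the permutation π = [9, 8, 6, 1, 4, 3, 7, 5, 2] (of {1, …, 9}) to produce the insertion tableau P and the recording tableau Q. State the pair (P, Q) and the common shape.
P = [1, 2, 5] / [3, 7] / [4] / [6] / [8] / [9];  Q = [1, 5, 7] / [2, 8] / [3] / [4] / [6] / [9];  common shape = (3, 2, 1, 1, 1, 1)

Row-insert the values π_1, π_2, … into P one at a time, bumping the leftmost entry strictly greater than the inserted value down to the next row. The recording tableau Q records, in position (i, j), the step at which that cell was added to P.
  Insert 9 (step 1): P = [9];  Q = [1]
  Insert 8 (step 2): P = [8] / [9];  Q = [1] / [2]
  Insert 6 (step 3): P = [6] / [8] / [9];  Q = [1] / [2] / [3]
  Insert 1 (step 4): P = [1] / [6] / [8] / [9];  Q = [1] / [2] / [3] / [4]
  Insert 4 (step 5): P = [1, 4] / [6] / [8] / [9];  Q = [1, 5] / [2] / [3] / [4]
  Insert 3 (step 6): P = [1, 3] / [4] / [6] / [8] / [9];  Q = [1, 5] / [2] / [3] / [4] / [6]
  Insert 7 (step 7): P = [1, 3, 7] / [4] / [6] / [8] / [9];  Q = [1, 5, 7] / [2] / [3] / [4] / [6]
  Insert 5 (step 8): P = [1, 3, 5] / [4, 7] / [6] / [8] / [9];  Q = [1, 5, 7] / [2, 8] / [3] / [4] / [6]
  Insert 2 (step 9): P = [1, 2, 5] / [3, 7] / [4] / [6] / [8] / [9];  Q = [1, 5, 7] / [2, 8] / [3] / [4] / [6] / [9]
Final shape: (3, 2, 1, 1, 1, 1).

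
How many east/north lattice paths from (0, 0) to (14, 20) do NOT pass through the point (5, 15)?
Number of paths = 1360936632

Total paths from (0, 0) to (14, 20): C(34, 14) = 1391975640. Paths through (5, 15): (paths (0, 0) → (5, 15)) × (paths (5, 15) → (14, 20)) = C(20, 5) · C(14, 9) = 15504 · 2002 = 31039008. Avoidance count = 1391975640 − 31039008 = 1360936632.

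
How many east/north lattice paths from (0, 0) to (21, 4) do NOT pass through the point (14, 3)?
Number of paths = 7210

Total paths from (0, 0) to (21, 4): C(25, 21) = 12650. Paths through (14, 3): (paths (0, 0) → (14, 3)) × (paths (14, 3) → (21, 4)) = C(17, 14) · C(8, 7) = 680 · 8 = 5440. Avoidance count = 12650 − 5440 = 7210.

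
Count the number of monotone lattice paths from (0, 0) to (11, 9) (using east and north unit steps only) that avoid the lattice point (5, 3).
Number of paths = 116216

Total paths from (0, 0) to (11, 9): C(20, 11) = 167960. Paths through (5, 3): (paths (0, 0) → (5, 3)) × (paths (5, 3) → (11, 9)) = C(8, 5) · C(12, 6) = 56 · 924 = 51744. Avoidance count = 167960 − 51744 = 116216.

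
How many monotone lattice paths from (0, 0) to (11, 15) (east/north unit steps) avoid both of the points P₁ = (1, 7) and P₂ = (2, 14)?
Number of paths = 7375536

Inclusion–exclusion. Total paths: C(26, 11) = 7726160. Through P₁: C(8, 1)·C(18, 10) = 350064. Through P₂: C(16, 2)·C(10, 9) = 1200. Since P₁ is strictly southwest of P₂, a monotone path through both must visit P₁ then P₂; paths through both = C(8, 1)·C(8, 1)·C(10, 9) = 640. Avoid both = 7726160 − 350064 − 1200 + 640 = 7375536.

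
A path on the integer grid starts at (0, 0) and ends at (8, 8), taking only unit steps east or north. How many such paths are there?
Number of paths = 12870

A monotone lattice path from (0, 0) to (8, 8) consists of 8 east steps and 8 north steps in some order, so it is determined by which 8 of the 16 steps are east. The count is C(16, 8) = 12870.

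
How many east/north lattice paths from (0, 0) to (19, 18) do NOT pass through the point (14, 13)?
Number of paths = 12617940300

Total paths from (0, 0) to (19, 18): C(37, 19) = 17672631900. Paths through (14, 13): (paths (0, 0) → (14, 13)) × (paths (14, 13) → (19, 18)) = C(27, 14) · C(10, 5) = 20058300 · 252 = 5054691600. Avoidance count = 17672631900 − 5054691600 = 12617940300.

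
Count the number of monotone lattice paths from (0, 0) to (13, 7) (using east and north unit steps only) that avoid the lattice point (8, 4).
Number of paths = 49800

Total paths from (0, 0) to (13, 7): C(20, 13) = 77520. Paths through (8, 4): (paths (0, 0) → (8, 4)) × (paths (8, 4) → (13, 7)) = C(12, 8) · C(8, 5) = 495 · 56 = 27720. Avoidance count = 77520 − 27720 = 49800.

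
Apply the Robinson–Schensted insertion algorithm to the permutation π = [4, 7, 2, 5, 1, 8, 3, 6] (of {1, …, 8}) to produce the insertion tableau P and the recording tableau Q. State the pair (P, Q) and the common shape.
P = [1, 3, 6] / [2, 5, 8] / [4, 7];  Q = [1, 2, 6] / [3, 4, 8] / [5, 7];  common shape = (3, 3, 2)

Row-insert the values π_1, π_2, … into P one at a time, bumping the leftmost entry strictly greater than the inserted value down to the next row. The recording tableau Q records, in position (i, j), the step at which that cell was added to P.
  Insert 4 (step 1): P = [4];  Q = [1]
  Insert 7 (step 2): P = [4, 7];  Q = [1, 2]
  Insert 2 (step 3): P = [2, 7] / [4];  Q = [1, 2] / [3]
  Insert 5 (step 4): P = [2, 5] / [4, 7];  Q = [1, 2] / [3, 4]
  Insert 1 (step 5): P = [1, 5] / [2, 7] / [4];  Q = [1, 2] / [3, 4] / [5]
  Insert 8 (step 6): P = [1, 5, 8] / [2, 7] / [4];  Q = [1, 2, 6] / [3, 4] / [5]
  Insert 3 (step 7): P = [1, 3, 8] / [2, 5] / [4, 7];  Q = [1, 2, 6] / [3, 4] / [5, 7]
  Insert 6 (step 8): P = [1, 3, 6] / [2, 5, 8] / [4, 7];  Q = [1, 2, 6] / [3, 4, 8] / [5, 7]
Final shape: (3, 3, 2).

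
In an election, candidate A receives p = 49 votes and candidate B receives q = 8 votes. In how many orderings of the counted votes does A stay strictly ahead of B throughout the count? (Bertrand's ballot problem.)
Strict-lead orderings = 1188576675

Total orderings of the 57 votes with 49 for A: C(57, 49) = 1652411475. By the Bertrand ballot formula (Cycle Lemma / reflection principle), the number of orderings in which A is strictly ahead of B throughout is (p − q)/(p + q) · C(p + q, p) = (49 − 8)/(49 + 8) · 1652411475 = 1188576675.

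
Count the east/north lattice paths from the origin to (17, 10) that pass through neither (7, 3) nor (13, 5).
Number of paths = 5446317

Inclusion–exclusion. Total paths: C(27, 17) = 8436285. Through P₁: C(10, 7)·C(17, 10) = 2333760. Through P₂: C(18, 13)·C(9, 4) = 1079568. Since P₁ is strictly southwest of P₂, a monotone path through both must visit P₁ then P₂; paths through both = C(10, 7)·C(8, 6)·C(9, 4) = 423360. Avoid both = 8436285 − 2333760 − 1079568 + 423360 = 5446317.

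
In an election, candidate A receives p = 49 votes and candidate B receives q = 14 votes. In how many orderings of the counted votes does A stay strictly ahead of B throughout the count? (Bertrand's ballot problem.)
Strict-lead orderings = 20770703107125

Total orderings of the 63 votes with 49 for A: C(63, 49) = 37387265592825. By the Bertrand ballot formula (Cycle Lemma / reflection principle), the number of orderings in which A is strictly ahead of B throughout is (p − q)/(p + q) · C(p + q, p) = (49 − 14)/(49 + 14) · 37387265592825 = 20770703107125.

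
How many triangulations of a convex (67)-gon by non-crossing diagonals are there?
C_65 = 1440418573150919668872489894243865350

These polygon triangulations are counted by the Catalan number C_n = (1/(n + 1)) · C(2n, n). For n = 65: C_65 = (1/66) · C(130, 65) = 95067625827960698145584333020095113100/66 = 1440418573150919668872489894243865350.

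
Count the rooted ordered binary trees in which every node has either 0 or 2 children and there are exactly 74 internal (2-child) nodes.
C_74 = 311496878311103321137536291518809134027240

These full binary trees are counted by the Catalan number C_n = (1/(n + 1)) · C(2n, n). For n = 74: C_74 = (1/75) · C(148, 74) = 23362265873332749085315221863910685052043000/75 = 311496878311103321137536291518809134027240.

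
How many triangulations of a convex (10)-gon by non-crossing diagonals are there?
C_8 = 1430

These polygon triangulations are counted by the Catalan number C_n = (1/(n + 1)) · C(2n, n). For n = 8: C_8 = (1/9) · C(16, 8) = 12870/9 = 1430.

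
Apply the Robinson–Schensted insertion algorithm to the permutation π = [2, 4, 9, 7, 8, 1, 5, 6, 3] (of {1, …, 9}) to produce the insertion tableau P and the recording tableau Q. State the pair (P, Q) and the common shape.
P = [1, 3, 5, 6] / [2, 4, 8] / [7] / [9];  Q = [1, 2, 3, 5] / [4, 7, 8] / [6] / [9];  common shape = (4, 3, 1, 1)

Row-insert the values π_1, π_2, … into P one at a time, bumping the leftmost entry strictly greater than the inserted value down to the next row. The recording tableau Q records, in position (i, j), the step at which that cell was added to P.
  Insert 2 (step 1): P = [2];  Q = [1]
  Insert 4 (step 2): P = [2, 4];  Q = [1, 2]
  Insert 9 (step 3): P = [2, 4, 9];  Q = [1, 2, 3]
  Insert 7 (step 4): P = [2, 4, 7] / [9];  Q = [1, 2, 3] / [4]
  Insert 8 (step 5): P = [2, 4, 7, 8] / [9];  Q = [1, 2, 3, 5] / [4]
  Insert 1 (step 6): P = [1, 4, 7, 8] / [2] / [9];  Q = [1, 2, 3, 5] / [4] / [6]
  Insert 5 (step 7): P = [1, 4, 5, 8] / [2, 7] / [9];  Q = [1, 2, 3, 5] / [4, 7] / [6]
  Insert 6 (step 8): P = [1, 4, 5, 6] / [2, 7, 8] / [9];  Q = [1, 2, 3, 5] / [4, 7, 8] / [6]
  Insert 3 (step 9): P = [1, 3, 5, 6] / [2, 4, 8] / [7] / [9];  Q = [1, 2, 3, 5] / [4, 7, 8] / [6] / [9]
Final shape: (4, 3, 1, 1).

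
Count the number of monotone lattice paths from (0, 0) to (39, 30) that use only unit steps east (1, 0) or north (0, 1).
Number of paths = 31627280033224861216

A monotone lattice path from (0, 0) to (39, 30) consists of 39 east steps and 30 north steps in some order, so it is determined by which 39 of the 69 steps are east. The count is C(69, 39) = 31627280033224861216.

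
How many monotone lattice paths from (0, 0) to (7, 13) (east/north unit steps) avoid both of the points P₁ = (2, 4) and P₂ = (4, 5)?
Number of paths = 34125

Inclusion–exclusion. Total paths: C(20, 7) = 77520. Through P₁: C(6, 2)·C(14, 5) = 30030. Through P₂: C(9, 4)·C(11, 3) = 20790. Since P₁ is strictly southwest of P₂, a monotone path through both must visit P₁ then P₂; paths through both = C(6, 2)·C(3, 2)·C(11, 3) = 7425. Avoid both = 77520 − 30030 − 20790 + 7425 = 34125.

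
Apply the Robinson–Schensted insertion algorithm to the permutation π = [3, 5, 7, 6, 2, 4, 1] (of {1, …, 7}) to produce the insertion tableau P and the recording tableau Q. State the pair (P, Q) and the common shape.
P = [1, 4, 6] / [2, 5] / [3] / [7];  Q = [1, 2, 3] / [4, 6] / [5] / [7];  common shape = (3, 2, 1, 1)

Row-insert the values π_1, π_2, … into P one at a time, bumping the leftmost entry strictly greater than the inserted value down to the next row. The recording tableau Q records, in position (i, j), the step at which that cell was added to P.
  Insert 3 (step 1): P = [3];  Q = [1]
  Insert 5 (step 2): P = [3, 5];  Q = [1, 2]
  Insert 7 (step 3): P = [3, 5, 7];  Q = [1, 2, 3]
  Insert 6 (step 4): P = [3, 5, 6] / [7];  Q = [1, 2, 3] / [4]
  Insert 2 (step 5): P = [2, 5, 6] / [3] / [7];  Q = [1, 2, 3] / [4] / [5]
  Insert 4 (step 6): P = [2, 4, 6] / [3, 5] / [7];  Q = [1, 2, 3] / [4, 6] / [5]
  Insert 1 (step 7): P = [1, 4, 6] / [2, 5] / [3] / [7];  Q = [1, 2, 3] / [4, 6] / [5] / [7]
Final shape: (3, 2, 1, 1).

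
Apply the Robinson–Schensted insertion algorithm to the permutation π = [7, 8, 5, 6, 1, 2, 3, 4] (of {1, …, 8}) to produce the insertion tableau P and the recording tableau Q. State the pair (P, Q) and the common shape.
P = [1, 2, 3, 4] / [5, 6] / [7, 8];  Q = [1, 2, 7, 8] / [3, 4] / [5, 6];  common shape = (4, 2, 2)

Row-insert the values π_1, π_2, … into P one at a time, bumping the leftmost entry strictly greater than the inserted value down to the next row. The recording tableau Q records, in position (i, j), the step at which that cell was added to P.
  Insert 7 (step 1): P = [7];  Q = [1]
  Insert 8 (step 2): P = [7, 8];  Q = [1, 2]
  Insert 5 (step 3): P = [5, 8] / [7];  Q = [1, 2] / [3]
  Insert 6 (step 4): P = [5, 6] / [7, 8];  Q = [1, 2] / [3, 4]
  Insert 1 (step 5): P = [1, 6] / [5, 8] / [7];  Q = [1, 2] / [3, 4] / [5]
  Insert 2 (step 6): P = [1, 2] / [5, 6] / [7, 8];  Q = [1, 2] / [3, 4] / [5, 6]
  Insert 3 (step 7): P = [1, 2, 3] / [5, 6] / [7, 8];  Q = [1, 2, 7] / [3, 4] / [5, 6]
  Insert 4 (step 8): P = [1, 2, 3, 4] / [5, 6] / [7, 8];  Q = [1, 2, 7, 8] / [3, 4] / [5, 6]
Final shape: (4, 2, 2).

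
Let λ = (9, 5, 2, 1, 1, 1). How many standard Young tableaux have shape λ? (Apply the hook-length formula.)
# SYT of shape (9, 5, 2, 1, 1, 1) = 13302432

Hook-length formula: f^λ = n! / Π hook(c), product over all cells c of the Young diagram. For λ = (9, 5, 2, 1, 1, 1), n = 19 boxes. Hook lengths by row (left-to-right, top-to-bottom): [14, 10, 8, 7, 6, 4, 3, 2, 1]; [9, 5, 3, 2, 1]; [5, 1]; [3]; [2]; [1]. Product of hooks = 9144576000. So f^λ = 19! / 9144576000 = 121645100408832000 / 9144576000 = 13302432.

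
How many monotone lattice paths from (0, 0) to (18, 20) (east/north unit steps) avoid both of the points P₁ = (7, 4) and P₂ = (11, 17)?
Number of paths = 26792841660

Inclusion–exclusion. Total paths: C(38, 18) = 33578000610. Through P₁: C(11, 7)·C(27, 11) = 4302505350. Through P₂: C(28, 11)·C(10, 7) = 2576901600. Since P₁ is strictly southwest of P₂, a monotone path through both must visit P₁ then P₂; paths through both = C(11, 7)·C(17, 4)·C(10, 7) = 94248000. Avoid both = 33578000610 − 4302505350 − 2576901600 + 94248000 = 26792841660.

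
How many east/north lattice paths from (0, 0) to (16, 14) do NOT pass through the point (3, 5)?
Number of paths = 117567155

Total paths from (0, 0) to (16, 14): C(30, 16) = 145422675. Paths through (3, 5): (paths (0, 0) → (3, 5)) × (paths (3, 5) → (16, 14)) = C(8, 3) · C(22, 13) = 56 · 497420 = 27855520. Avoidance count = 145422675 − 27855520 = 117567155.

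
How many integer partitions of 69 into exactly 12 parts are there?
p(69, 12 parts) = 237405

Partitions of n into exactly k parts are in bijection with partitions of n − k into at most k parts (subtract 1 from each part). So p(69, exactly 12) = p(57, parts ≤ 12). Computing via the recurrence p(m, j) = p(m, j−1) + p(m−j, j) gives 237405.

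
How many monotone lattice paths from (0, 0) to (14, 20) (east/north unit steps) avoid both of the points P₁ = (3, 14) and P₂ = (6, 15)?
Number of paths = 1317222832

Inclusion–exclusion. Total paths: C(34, 14) = 1391975640. Through P₁: C(17, 3)·C(17, 11) = 8415680. Through P₂: C(21, 6)·C(13, 8) = 69837768. Since P₁ is strictly southwest of P₂, a monotone path through both must visit P₁ then P₂; paths through both = C(17, 3)·C(4, 3)·C(13, 8) = 3500640. Avoid both = 1391975640 − 8415680 − 69837768 + 3500640 = 1317222832.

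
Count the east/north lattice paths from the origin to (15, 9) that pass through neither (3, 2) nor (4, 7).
Number of paths = 782564

Inclusion–exclusion. Total paths: C(24, 15) = 1307504. Through P₁: C(5, 3)·C(19, 12) = 503880. Through P₂: C(11, 4)·C(13, 11) = 25740. Since P₁ is strictly southwest of P₂, a monotone path through both must visit P₁ then P₂; paths through both = C(5, 3)·C(6, 1)·C(13, 11) = 4680. Avoid both = 1307504 − 503880 − 25740 + 4680 = 782564.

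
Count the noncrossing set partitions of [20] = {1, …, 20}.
C_20 = 6564120420

These noncrossing partitions are counted by the Catalan number C_n = (1/(n + 1)) · C(2n, n). For n = 20: C_20 = (1/21) · C(40, 20) = 137846528820/21 = 6564120420.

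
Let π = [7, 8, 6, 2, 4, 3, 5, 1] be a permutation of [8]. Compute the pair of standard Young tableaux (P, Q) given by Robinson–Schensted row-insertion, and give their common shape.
P = [1, 3, 5] / [2, 8] / [4] / [6] / [7];  Q = [1, 2, 7] / [3, 5] / [4] / [6] / [8];  common shape = (3, 2, 1, 1, 1)

Row-insert the values π_1, π_2, … into P one at a time, bumping the leftmost entry strictly greater than the inserted value down to the next row. The recording tableau Q records, in position (i, j), the step at which that cell was added to P.
  Insert 7 (step 1): P = [7];  Q = [1]
  Insert 8 (step 2): P = [7, 8];  Q = [1, 2]
  Insert 6 (step 3): P = [6, 8] / [7];  Q = [1, 2] / [3]
  Insert 2 (step 4): P = [2, 8] / [6] / [7];  Q = [1, 2] / [3] / [4]
  Insert 4 (step 5): P = [2, 4] / [6, 8] / [7];  Q = [1, 2] / [3, 5] / [4]
  Insert 3 (step 6): P = [2, 3] / [4, 8] / [6] / [7];  Q = [1, 2] / [3, 5] / [4] / [6]
  Insert 5 (step 7): P = [2, 3, 5] / [4, 8] / [6] / [7];  Q = [1, 2, 7] / [3, 5] / [4] / [6]
  Insert 1 (step 8): P = [1, 3, 5] / [2, 8] / [4] / [6] / [7];  Q = [1, 2, 7] / [3, 5] / [4] / [6] / [8]
Final shape: (3, 2, 1, 1, 1).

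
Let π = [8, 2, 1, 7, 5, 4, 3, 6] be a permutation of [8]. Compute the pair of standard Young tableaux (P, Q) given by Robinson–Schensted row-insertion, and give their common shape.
P = [1, 3, 6] / [2, 4] / [5] / [7] / [8];  Q = [1, 4, 8] / [2, 5] / [3] / [6] / [7];  common shape = (3, 2, 1, 1, 1)

Row-insert the values π_1, π_2, … into P one at a time, bumping the leftmost entry strictly greater than the inserted value down to the next row. The recording tableau Q records, in position (i, j), the step at which that cell was added to P.
  Insert 8 (step 1): P = [8];  Q = [1]
  Insert 2 (step 2): P = [2] / [8];  Q = [1] / [2]
  Insert 1 (step 3): P = [1] / [2] / [8];  Q = [1] / [2] / [3]
  Insert 7 (step 4): P = [1, 7] / [2] / [8];  Q = [1, 4] / [2] / [3]
  Insert 5 (step 5): P = [1, 5] / [2, 7] / [8];  Q = [1, 4] / [2, 5] / [3]
  Insert 4 (step 6): P = [1, 4] / [2, 5] / [7] / [8];  Q = [1, 4] / [2, 5] / [3] / [6]
  Insert 3 (step 7): P = [1, 3] / [2, 4] / [5] / [7] / [8];  Q = [1, 4] / [2, 5] / [3] / [6] / [7]
  Insert 6 (step 8): P = [1, 3, 6] / [2, 4] / [5] / [7] / [8];  Q = [1, 4, 8] / [2, 5] / [3] / [6] / [7]
Final shape: (3, 2, 1, 1, 1).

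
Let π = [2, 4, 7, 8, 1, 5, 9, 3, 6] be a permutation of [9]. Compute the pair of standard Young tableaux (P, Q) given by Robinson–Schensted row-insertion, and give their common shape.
P = [1, 3, 5, 6, 9] / [2, 4, 8] / [7];  Q = [1, 2, 3, 4, 7] / [5, 6, 9] / [8];  common shape = (5, 3, 1)

Row-insert the values π_1, π_2, … into P one at a time, bumping the leftmost entry strictly greater than the inserted value down to the next row. The recording tableau Q records, in position (i, j), the step at which that cell was added to P.
  Insert 2 (step 1): P = [2];  Q = [1]
  Insert 4 (step 2): P = [2, 4];  Q = [1, 2]
  Insert 7 (step 3): P = [2, 4, 7];  Q = [1, 2, 3]
  Insert 8 (step 4): P = [2, 4, 7, 8];  Q = [1, 2, 3, 4]
  Insert 1 (step 5): P = [1, 4, 7, 8] / [2];  Q = [1, 2, 3, 4] / [5]
  Insert 5 (step 6): P = [1, 4, 5, 8] / [2, 7];  Q = [1, 2, 3, 4] / [5, 6]
  Insert 9 (step 7): P = [1, 4, 5, 8, 9] / [2, 7];  Q = [1, 2, 3, 4, 7] / [5, 6]
  Insert 3 (step 8): P = [1, 3, 5, 8, 9] / [2, 4] / [7];  Q = [1, 2, 3, 4, 7] / [5, 6] / [8]
  Insert 6 (step 9): P = [1, 3, 5, 6, 9] / [2, 4, 8] / [7];  Q = [1, 2, 3, 4, 7] / [5, 6, 9] / [8]
Final shape: (5, 3, 1).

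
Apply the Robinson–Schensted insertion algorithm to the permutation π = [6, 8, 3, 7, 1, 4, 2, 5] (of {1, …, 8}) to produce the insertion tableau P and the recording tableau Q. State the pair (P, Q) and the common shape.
P = [1, 2, 5] / [3, 4] / [6, 7] / [8];  Q = [1, 2, 8] / [3, 4] / [5, 6] / [7];  common shape = (3, 2, 2, 1)

Row-insert the values π_1, π_2, … into P one at a time, bumping the leftmost entry strictly greater than the inserted value down to the next row. The recording tableau Q records, in position (i, j), the step at which that cell was added to P.
  Insert 6 (step 1): P = [6];  Q = [1]
  Insert 8 (step 2): P = [6, 8];  Q = [1, 2]
  Insert 3 (step 3): P = [3, 8] / [6];  Q = [1, 2] / [3]
  Insert 7 (step 4): P = [3, 7] / [6, 8];  Q = [1, 2] / [3, 4]
  Insert 1 (step 5): P = [1, 7] / [3, 8] / [6];  Q = [1, 2] / [3, 4] / [5]
  Insert 4 (step 6): P = [1, 4] / [3, 7] / [6, 8];  Q = [1, 2] / [3, 4] / [5, 6]
  Insert 2 (step 7): P = [1, 2] / [3, 4] / [6, 7] / [8];  Q = [1, 2] / [3, 4] / [5, 6] / [7]
  Insert 5 (step 8): P = [1, 2, 5] / [3, 4] / [6, 7] / [8];  Q = [1, 2, 8] / [3, 4] / [5, 6] / [7]
Final shape: (3, 2, 2, 1).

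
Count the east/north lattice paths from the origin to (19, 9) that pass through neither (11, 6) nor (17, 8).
Number of paths = 2659719

Inclusion–exclusion. Total paths: C(28, 19) = 6906900. Through P₁: C(17, 11)·C(11, 8) = 2042040. Through P₂: C(25, 17)·C(3, 2) = 3244725. Since P₁ is strictly southwest of P₂, a monotone path through both must visit P₁ then P₂; paths through both = C(17, 11)·C(8, 6)·C(3, 2) = 1039584. Avoid both = 6906900 − 2042040 − 3244725 + 1039584 = 2659719.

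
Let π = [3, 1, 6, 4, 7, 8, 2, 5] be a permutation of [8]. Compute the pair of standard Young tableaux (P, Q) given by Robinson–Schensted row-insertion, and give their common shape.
P = [1, 2, 5, 8] / [3, 4, 7] / [6];  Q = [1, 3, 5, 6] / [2, 4, 8] / [7];  common shape = (4, 3, 1)

Row-insert the values π_1, π_2, … into P one at a time, bumping the leftmost entry strictly greater than the inserted value down to the next row. The recording tableau Q records, in position (i, j), the step at which that cell was added to P.
  Insert 3 (step 1): P = [3];  Q = [1]
  Insert 1 (step 2): P = [1] / [3];  Q = [1] / [2]
  Insert 6 (step 3): P = [1, 6] / [3];  Q = [1, 3] / [2]
  Insert 4 (step 4): P = [1, 4] / [3, 6];  Q = [1, 3] / [2, 4]
  Insert 7 (step 5): P = [1, 4, 7] / [3, 6];  Q = [1, 3, 5] / [2, 4]
  Insert 8 (step 6): P = [1, 4, 7, 8] / [3, 6];  Q = [1, 3, 5, 6] / [2, 4]
  Insert 2 (step 7): P = [1, 2, 7, 8] / [3, 4] / [6];  Q = [1, 3, 5, 6] / [2, 4] / [7]
  Insert 5 (step 8): P = [1, 2, 5, 8] / [3, 4, 7] / [6];  Q = [1, 3, 5, 6] / [2, 4, 8] / [7]
Final shape: (4, 3, 1).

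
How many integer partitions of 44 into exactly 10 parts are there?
p(44, 10 parts) = 6912

Partitions of n into exactly k parts are in bijection with partitions of n − k into at most k parts (subtract 1 from each part). So p(44, exactly 10) = p(34, parts ≤ 10). Computing via the recurrence p(m, j) = p(m, j−1) + p(m−j, j) gives 6912.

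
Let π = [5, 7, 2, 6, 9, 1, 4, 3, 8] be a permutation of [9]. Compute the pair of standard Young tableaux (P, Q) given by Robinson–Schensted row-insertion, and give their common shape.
P = [1, 3, 8] / [2, 4, 9] / [5, 6] / [7];  Q = [1, 2, 5] / [3, 4, 9] / [6, 7] / [8];  common shape = (3, 3, 2, 1)

Row-insert the values π_1, π_2, … into P one at a time, bumping the leftmost entry strictly greater than the inserted value down to the next row. The recording tableau Q records, in position (i, j), the step at which that cell was added to P.
  Insert 5 (step 1): P = [5];  Q = [1]
  Insert 7 (step 2): P = [5, 7];  Q = [1, 2]
  Insert 2 (step 3): P = [2, 7] / [5];  Q = [1, 2] / [3]
  Insert 6 (step 4): P = [2, 6] / [5, 7];  Q = [1, 2] / [3, 4]
  Insert 9 (step 5): P = [2, 6, 9] / [5, 7];  Q = [1, 2, 5] / [3, 4]
  Insert 1 (step 6): P = [1, 6, 9] / [2, 7] / [5];  Q = [1, 2, 5] / [3, 4] / [6]
  Insert 4 (step 7): P = [1, 4, 9] / [2, 6] / [5, 7];  Q = [1, 2, 5] / [3, 4] / [6, 7]
  Insert 3 (step 8): P = [1, 3, 9] / [2, 4] / [5, 6] / [7];  Q = [1, 2, 5] / [3, 4] / [6, 7] / [8]
  Insert 8 (step 9): P = [1, 3, 8] / [2, 4, 9] / [5, 6] / [7];  Q = [1, 2, 5] / [3, 4, 9] / [6, 7] / [8]
Final shape: (3, 3, 2, 1).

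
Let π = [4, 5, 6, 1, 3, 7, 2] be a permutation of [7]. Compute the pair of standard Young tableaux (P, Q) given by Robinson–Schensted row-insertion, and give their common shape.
P = [1, 2, 6, 7] / [3, 5] / [4];  Q = [1, 2, 3, 6] / [4, 5] / [7];  common shape = (4, 2, 1)

Row-insert the values π_1, π_2, … into P one at a time, bumping the leftmost entry strictly greater than the inserted value down to the next row. The recording tableau Q records, in position (i, j), the step at which that cell was added to P.
  Insert 4 (step 1): P = [4];  Q = [1]
  Insert 5 (step 2): P = [4, 5];  Q = [1, 2]
  Insert 6 (step 3): P = [4, 5, 6];  Q = [1, 2, 3]
  Insert 1 (step 4): P = [1, 5, 6] / [4];  Q = [1, 2, 3] / [4]
  Insert 3 (step 5): P = [1, 3, 6] / [4, 5];  Q = [1, 2, 3] / [4, 5]
  Insert 7 (step 6): P = [1, 3, 6, 7] / [4, 5];  Q = [1, 2, 3, 6] / [4, 5]
  Insert 2 (step 7): P = [1, 2, 6, 7] / [3, 5] / [4];  Q = [1, 2, 3, 6] / [4, 5] / [7]
Final shape: (4, 2, 1).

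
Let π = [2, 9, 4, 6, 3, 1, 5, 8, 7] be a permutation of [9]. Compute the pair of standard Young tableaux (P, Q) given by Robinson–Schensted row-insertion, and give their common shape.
P = [1, 3, 5, 7] / [2, 6, 8] / [4] / [9];  Q = [1, 2, 4, 8] / [3, 7, 9] / [5] / [6];  common shape = (4, 3, 1, 1)

Row-insert the values π_1, π_2, … into P one at a time, bumping the leftmost entry strictly greater than the inserted value down to the next row. The recording tableau Q records, in position (i, j), the step at which that cell was added to P.
  Insert 2 (step 1): P = [2];  Q = [1]
  Insert 9 (step 2): P = [2, 9];  Q = [1, 2]
  Insert 4 (step 3): P = [2, 4] / [9];  Q = [1, 2] / [3]
  Insert 6 (step 4): P = [2, 4, 6] / [9];  Q = [1, 2, 4] / [3]
  Insert 3 (step 5): P = [2, 3, 6] / [4] / [9];  Q = [1, 2, 4] / [3] / [5]
  Insert 1 (step 6): P = [1, 3, 6] / [2] / [4] / [9];  Q = [1, 2, 4] / [3] / [5] / [6]
  Insert 5 (step 7): P = [1, 3, 5] / [2, 6] / [4] / [9];  Q = [1, 2, 4] / [3, 7] / [5] / [6]
  Insert 8 (step 8): P = [1, 3, 5, 8] / [2, 6] / [4] / [9];  Q = [1, 2, 4, 8] / [3, 7] / [5] / [6]
  Insert 7 (step 9): P = [1, 3, 5, 7] / [2, 6, 8] / [4] / [9];  Q = [1, 2, 4, 8] / [3, 7, 9] / [5] / [6]
Final shape: (4, 3, 1, 1).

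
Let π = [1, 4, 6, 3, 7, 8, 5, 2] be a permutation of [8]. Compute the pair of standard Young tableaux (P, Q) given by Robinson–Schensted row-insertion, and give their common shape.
P = [1, 2, 5, 7, 8] / [3, 6] / [4];  Q = [1, 2, 3, 5, 6] / [4, 7] / [8];  common shape = (5, 2, 1)

Row-insert the values π_1, π_2, … into P one at a time, bumping the leftmost entry strictly greater than the inserted value down to the next row. The recording tableau Q records, in position (i, j), the step at which that cell was added to P.
  Insert 1 (step 1): P = [1];  Q = [1]
  Insert 4 (step 2): P = [1, 4];  Q = [1, 2]
  Insert 6 (step 3): P = [1, 4, 6];  Q = [1, 2, 3]
  Insert 3 (step 4): P = [1, 3, 6] / [4];  Q = [1, 2, 3] / [4]
  Insert 7 (step 5): P = [1, 3, 6, 7] / [4];  Q = [1, 2, 3, 5] / [4]
  Insert 8 (step 6): P = [1, 3, 6, 7, 8] / [4];  Q = [1, 2, 3, 5, 6] / [4]
  Insert 5 (step 7): P = [1, 3, 5, 7, 8] / [4, 6];  Q = [1, 2, 3, 5, 6] / [4, 7]
  Insert 2 (step 8): P = [1, 2, 5, 7, 8] / [3, 6] / [4];  Q = [1, 2, 3, 5, 6] / [4, 7] / [8]
Final shape: (5, 2, 1).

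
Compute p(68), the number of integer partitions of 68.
p(68) = 3087735

Compute p(n) via the recurrence p(n, m) = p(n, m−1) + p(n−m, m), where p(n, m) counts partitions of n with all parts ≤ m and p(n) = p(n, n). The base cases are p(0, m) = 1 and p(n, 0) = 0 for n > 0. Filling the table yields p(68) = 3087735. (Euler's pentagonal recurrence is an alternative.)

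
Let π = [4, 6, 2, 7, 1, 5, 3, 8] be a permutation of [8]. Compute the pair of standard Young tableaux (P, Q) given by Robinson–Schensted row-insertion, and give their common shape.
P = [1, 3, 7, 8] / [2, 5] / [4, 6];  Q = [1, 2, 4, 8] / [3, 6] / [5, 7];  common shape = (4, 2, 2)

Row-insert the values π_1, π_2, … into P one at a time, bumping the leftmost entry strictly greater than the inserted value down to the next row. The recording tableau Q records, in position (i, j), the step at which that cell was added to P.
  Insert 4 (step 1): P = [4];  Q = [1]
  Insert 6 (step 2): P = [4, 6];  Q = [1, 2]
  Insert 2 (step 3): P = [2, 6] / [4];  Q = [1, 2] / [3]
  Insert 7 (step 4): P = [2, 6, 7] / [4];  Q = [1, 2, 4] / [3]
  Insert 1 (step 5): P = [1, 6, 7] / [2] / [4];  Q = [1, 2, 4] / [3] / [5]
  Insert 5 (step 6): P = [1, 5, 7] / [2, 6] / [4];  Q = [1, 2, 4] / [3, 6] / [5]
  Insert 3 (step 7): P = [1, 3, 7] / [2, 5] / [4, 6];  Q = [1, 2, 4] / [3, 6] / [5, 7]
  Insert 8 (step 8): P = [1, 3, 7, 8] / [2, 5] / [4, 6];  Q = [1, 2, 4, 8] / [3, 6] / [5, 7]
Final shape: (4, 2, 2).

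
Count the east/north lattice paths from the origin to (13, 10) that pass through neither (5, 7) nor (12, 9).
Number of paths = 482550

Inclusion–exclusion. Total paths: C(23, 13) = 1144066. Through P₁: C(12, 5)·C(11, 8) = 130680. Through P₂: C(21, 12)·C(2, 1) = 587860. Since P₁ is strictly southwest of P₂, a monotone path through both must visit P₁ then P₂; paths through both = C(12, 5)·C(9, 7)·C(2, 1) = 57024. Avoid both = 1144066 − 130680 − 587860 + 57024 = 482550.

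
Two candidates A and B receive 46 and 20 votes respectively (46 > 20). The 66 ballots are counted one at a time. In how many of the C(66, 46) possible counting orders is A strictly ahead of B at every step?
Strict-lead orderings = 16018036991633040

Total orderings of the 66 votes with 46 for A: C(66, 46) = 40661170824914640. By the Bertrand ballot formula (Cycle Lemma / reflection principle), the number of orderings in which A is strictly ahead of B throughout is (p − q)/(p + q) · C(p + q, p) = (46 − 20)/(46 + 20) · 40661170824914640 = 16018036991633040.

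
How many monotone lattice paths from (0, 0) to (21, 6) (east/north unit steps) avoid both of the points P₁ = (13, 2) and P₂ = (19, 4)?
Number of paths = 208545

Inclusion–exclusion. Total paths: C(27, 21) = 296010. Through P₁: C(15, 13)·C(12, 8) = 51975. Through P₂: C(23, 19)·C(4, 2) = 53130. Since P₁ is strictly southwest of P₂, a monotone path through both must visit P₁ then P₂; paths through both = C(15, 13)·C(8, 6)·C(4, 2) = 17640. Avoid both = 296010 − 51975 − 53130 + 17640 = 208545.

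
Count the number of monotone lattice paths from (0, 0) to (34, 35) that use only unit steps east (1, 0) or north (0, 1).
Number of paths = 56093138908331422716

A monotone lattice path from (0, 0) to (34, 35) consists of 34 east steps and 35 north steps in some order, so it is determined by which 34 of the 69 steps are east. The count is C(69, 34) = 56093138908331422716.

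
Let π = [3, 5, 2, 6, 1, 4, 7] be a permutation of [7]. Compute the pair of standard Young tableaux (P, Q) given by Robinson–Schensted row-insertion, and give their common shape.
P = [1, 4, 6, 7] / [2, 5] / [3];  Q = [1, 2, 4, 7] / [3, 6] / [5];  common shape = (4, 2, 1)

Row-insert the values π_1, π_2, … into P one at a time, bumping the leftmost entry strictly greater than the inserted value down to the next row. The recording tableau Q records, in position (i, j), the step at which that cell was added to P.
  Insert 3 (step 1): P = [3];  Q = [1]
  Insert 5 (step 2): P = [3, 5];  Q = [1, 2]
  Insert 2 (step 3): P = [2, 5] / [3];  Q = [1, 2] / [3]
  Insert 6 (step 4): P = [2, 5, 6] / [3];  Q = [1, 2, 4] / [3]
  Insert 1 (step 5): P = [1, 5, 6] / [2] / [3];  Q = [1, 2, 4] / [3] / [5]
  Insert 4 (step 6): P = [1, 4, 6] / [2, 5] / [3];  Q = [1, 2, 4] / [3, 6] / [5]
  Insert 7 (step 7): P = [1, 4, 6, 7] / [2, 5] / [3];  Q = [1, 2, 4, 7] / [3, 6] / [5]
Final shape: (4, 2, 1).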